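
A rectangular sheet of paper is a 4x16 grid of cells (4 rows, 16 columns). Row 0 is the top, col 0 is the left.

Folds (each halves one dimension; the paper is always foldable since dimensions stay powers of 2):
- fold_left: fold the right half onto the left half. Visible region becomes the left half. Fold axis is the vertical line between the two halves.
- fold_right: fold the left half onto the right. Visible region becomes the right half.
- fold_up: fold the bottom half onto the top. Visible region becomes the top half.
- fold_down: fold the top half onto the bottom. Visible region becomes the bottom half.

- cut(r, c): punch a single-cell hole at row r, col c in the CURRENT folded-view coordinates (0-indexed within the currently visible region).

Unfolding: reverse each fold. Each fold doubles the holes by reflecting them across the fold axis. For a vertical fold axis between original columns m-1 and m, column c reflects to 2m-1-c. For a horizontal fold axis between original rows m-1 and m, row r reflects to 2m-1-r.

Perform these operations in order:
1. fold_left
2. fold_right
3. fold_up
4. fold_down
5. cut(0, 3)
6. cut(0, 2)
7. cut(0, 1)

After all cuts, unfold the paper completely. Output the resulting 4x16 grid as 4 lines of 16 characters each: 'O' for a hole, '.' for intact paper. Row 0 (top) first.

Op 1 fold_left: fold axis v@8; visible region now rows[0,4) x cols[0,8) = 4x8
Op 2 fold_right: fold axis v@4; visible region now rows[0,4) x cols[4,8) = 4x4
Op 3 fold_up: fold axis h@2; visible region now rows[0,2) x cols[4,8) = 2x4
Op 4 fold_down: fold axis h@1; visible region now rows[1,2) x cols[4,8) = 1x4
Op 5 cut(0, 3): punch at orig (1,7); cuts so far [(1, 7)]; region rows[1,2) x cols[4,8) = 1x4
Op 6 cut(0, 2): punch at orig (1,6); cuts so far [(1, 6), (1, 7)]; region rows[1,2) x cols[4,8) = 1x4
Op 7 cut(0, 1): punch at orig (1,5); cuts so far [(1, 5), (1, 6), (1, 7)]; region rows[1,2) x cols[4,8) = 1x4
Unfold 1 (reflect across h@1): 6 holes -> [(0, 5), (0, 6), (0, 7), (1, 5), (1, 6), (1, 7)]
Unfold 2 (reflect across h@2): 12 holes -> [(0, 5), (0, 6), (0, 7), (1, 5), (1, 6), (1, 7), (2, 5), (2, 6), (2, 7), (3, 5), (3, 6), (3, 7)]
Unfold 3 (reflect across v@4): 24 holes -> [(0, 0), (0, 1), (0, 2), (0, 5), (0, 6), (0, 7), (1, 0), (1, 1), (1, 2), (1, 5), (1, 6), (1, 7), (2, 0), (2, 1), (2, 2), (2, 5), (2, 6), (2, 7), (3, 0), (3, 1), (3, 2), (3, 5), (3, 6), (3, 7)]
Unfold 4 (reflect across v@8): 48 holes -> [(0, 0), (0, 1), (0, 2), (0, 5), (0, 6), (0, 7), (0, 8), (0, 9), (0, 10), (0, 13), (0, 14), (0, 15), (1, 0), (1, 1), (1, 2), (1, 5), (1, 6), (1, 7), (1, 8), (1, 9), (1, 10), (1, 13), (1, 14), (1, 15), (2, 0), (2, 1), (2, 2), (2, 5), (2, 6), (2, 7), (2, 8), (2, 9), (2, 10), (2, 13), (2, 14), (2, 15), (3, 0), (3, 1), (3, 2), (3, 5), (3, 6), (3, 7), (3, 8), (3, 9), (3, 10), (3, 13), (3, 14), (3, 15)]

Answer: OOO..OOOOOO..OOO
OOO..OOOOOO..OOO
OOO..OOOOOO..OOO
OOO..OOOOOO..OOO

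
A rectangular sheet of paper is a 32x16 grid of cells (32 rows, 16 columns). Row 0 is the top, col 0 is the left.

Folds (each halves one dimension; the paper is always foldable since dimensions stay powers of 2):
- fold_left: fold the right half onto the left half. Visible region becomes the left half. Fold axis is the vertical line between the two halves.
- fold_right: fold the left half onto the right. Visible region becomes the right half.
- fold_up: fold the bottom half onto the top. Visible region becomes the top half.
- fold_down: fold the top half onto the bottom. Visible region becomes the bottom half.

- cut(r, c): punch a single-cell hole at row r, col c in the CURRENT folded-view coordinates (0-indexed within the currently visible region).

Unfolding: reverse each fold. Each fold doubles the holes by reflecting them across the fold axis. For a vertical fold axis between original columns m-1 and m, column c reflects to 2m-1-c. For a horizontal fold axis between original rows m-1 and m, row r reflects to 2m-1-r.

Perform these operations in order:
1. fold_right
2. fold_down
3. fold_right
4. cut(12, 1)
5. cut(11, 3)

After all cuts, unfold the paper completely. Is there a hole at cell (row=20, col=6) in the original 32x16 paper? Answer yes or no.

Answer: no

Derivation:
Op 1 fold_right: fold axis v@8; visible region now rows[0,32) x cols[8,16) = 32x8
Op 2 fold_down: fold axis h@16; visible region now rows[16,32) x cols[8,16) = 16x8
Op 3 fold_right: fold axis v@12; visible region now rows[16,32) x cols[12,16) = 16x4
Op 4 cut(12, 1): punch at orig (28,13); cuts so far [(28, 13)]; region rows[16,32) x cols[12,16) = 16x4
Op 5 cut(11, 3): punch at orig (27,15); cuts so far [(27, 15), (28, 13)]; region rows[16,32) x cols[12,16) = 16x4
Unfold 1 (reflect across v@12): 4 holes -> [(27, 8), (27, 15), (28, 10), (28, 13)]
Unfold 2 (reflect across h@16): 8 holes -> [(3, 10), (3, 13), (4, 8), (4, 15), (27, 8), (27, 15), (28, 10), (28, 13)]
Unfold 3 (reflect across v@8): 16 holes -> [(3, 2), (3, 5), (3, 10), (3, 13), (4, 0), (4, 7), (4, 8), (4, 15), (27, 0), (27, 7), (27, 8), (27, 15), (28, 2), (28, 5), (28, 10), (28, 13)]
Holes: [(3, 2), (3, 5), (3, 10), (3, 13), (4, 0), (4, 7), (4, 8), (4, 15), (27, 0), (27, 7), (27, 8), (27, 15), (28, 2), (28, 5), (28, 10), (28, 13)]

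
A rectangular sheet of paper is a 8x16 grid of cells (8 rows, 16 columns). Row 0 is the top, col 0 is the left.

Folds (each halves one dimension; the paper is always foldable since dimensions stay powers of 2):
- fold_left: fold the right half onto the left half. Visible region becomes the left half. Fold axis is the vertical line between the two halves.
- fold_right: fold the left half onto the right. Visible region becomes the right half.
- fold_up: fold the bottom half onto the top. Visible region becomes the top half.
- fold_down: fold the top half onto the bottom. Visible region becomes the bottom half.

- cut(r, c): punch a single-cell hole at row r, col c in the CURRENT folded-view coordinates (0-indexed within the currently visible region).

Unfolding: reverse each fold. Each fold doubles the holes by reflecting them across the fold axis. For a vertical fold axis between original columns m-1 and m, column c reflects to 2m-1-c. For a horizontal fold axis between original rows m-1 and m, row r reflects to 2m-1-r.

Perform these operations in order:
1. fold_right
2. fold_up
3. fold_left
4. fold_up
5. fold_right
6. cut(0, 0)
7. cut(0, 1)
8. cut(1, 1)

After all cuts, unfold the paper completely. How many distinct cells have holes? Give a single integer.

Op 1 fold_right: fold axis v@8; visible region now rows[0,8) x cols[8,16) = 8x8
Op 2 fold_up: fold axis h@4; visible region now rows[0,4) x cols[8,16) = 4x8
Op 3 fold_left: fold axis v@12; visible region now rows[0,4) x cols[8,12) = 4x4
Op 4 fold_up: fold axis h@2; visible region now rows[0,2) x cols[8,12) = 2x4
Op 5 fold_right: fold axis v@10; visible region now rows[0,2) x cols[10,12) = 2x2
Op 6 cut(0, 0): punch at orig (0,10); cuts so far [(0, 10)]; region rows[0,2) x cols[10,12) = 2x2
Op 7 cut(0, 1): punch at orig (0,11); cuts so far [(0, 10), (0, 11)]; region rows[0,2) x cols[10,12) = 2x2
Op 8 cut(1, 1): punch at orig (1,11); cuts so far [(0, 10), (0, 11), (1, 11)]; region rows[0,2) x cols[10,12) = 2x2
Unfold 1 (reflect across v@10): 6 holes -> [(0, 8), (0, 9), (0, 10), (0, 11), (1, 8), (1, 11)]
Unfold 2 (reflect across h@2): 12 holes -> [(0, 8), (0, 9), (0, 10), (0, 11), (1, 8), (1, 11), (2, 8), (2, 11), (3, 8), (3, 9), (3, 10), (3, 11)]
Unfold 3 (reflect across v@12): 24 holes -> [(0, 8), (0, 9), (0, 10), (0, 11), (0, 12), (0, 13), (0, 14), (0, 15), (1, 8), (1, 11), (1, 12), (1, 15), (2, 8), (2, 11), (2, 12), (2, 15), (3, 8), (3, 9), (3, 10), (3, 11), (3, 12), (3, 13), (3, 14), (3, 15)]
Unfold 4 (reflect across h@4): 48 holes -> [(0, 8), (0, 9), (0, 10), (0, 11), (0, 12), (0, 13), (0, 14), (0, 15), (1, 8), (1, 11), (1, 12), (1, 15), (2, 8), (2, 11), (2, 12), (2, 15), (3, 8), (3, 9), (3, 10), (3, 11), (3, 12), (3, 13), (3, 14), (3, 15), (4, 8), (4, 9), (4, 10), (4, 11), (4, 12), (4, 13), (4, 14), (4, 15), (5, 8), (5, 11), (5, 12), (5, 15), (6, 8), (6, 11), (6, 12), (6, 15), (7, 8), (7, 9), (7, 10), (7, 11), (7, 12), (7, 13), (7, 14), (7, 15)]
Unfold 5 (reflect across v@8): 96 holes -> [(0, 0), (0, 1), (0, 2), (0, 3), (0, 4), (0, 5), (0, 6), (0, 7), (0, 8), (0, 9), (0, 10), (0, 11), (0, 12), (0, 13), (0, 14), (0, 15), (1, 0), (1, 3), (1, 4), (1, 7), (1, 8), (1, 11), (1, 12), (1, 15), (2, 0), (2, 3), (2, 4), (2, 7), (2, 8), (2, 11), (2, 12), (2, 15), (3, 0), (3, 1), (3, 2), (3, 3), (3, 4), (3, 5), (3, 6), (3, 7), (3, 8), (3, 9), (3, 10), (3, 11), (3, 12), (3, 13), (3, 14), (3, 15), (4, 0), (4, 1), (4, 2), (4, 3), (4, 4), (4, 5), (4, 6), (4, 7), (4, 8), (4, 9), (4, 10), (4, 11), (4, 12), (4, 13), (4, 14), (4, 15), (5, 0), (5, 3), (5, 4), (5, 7), (5, 8), (5, 11), (5, 12), (5, 15), (6, 0), (6, 3), (6, 4), (6, 7), (6, 8), (6, 11), (6, 12), (6, 15), (7, 0), (7, 1), (7, 2), (7, 3), (7, 4), (7, 5), (7, 6), (7, 7), (7, 8), (7, 9), (7, 10), (7, 11), (7, 12), (7, 13), (7, 14), (7, 15)]

Answer: 96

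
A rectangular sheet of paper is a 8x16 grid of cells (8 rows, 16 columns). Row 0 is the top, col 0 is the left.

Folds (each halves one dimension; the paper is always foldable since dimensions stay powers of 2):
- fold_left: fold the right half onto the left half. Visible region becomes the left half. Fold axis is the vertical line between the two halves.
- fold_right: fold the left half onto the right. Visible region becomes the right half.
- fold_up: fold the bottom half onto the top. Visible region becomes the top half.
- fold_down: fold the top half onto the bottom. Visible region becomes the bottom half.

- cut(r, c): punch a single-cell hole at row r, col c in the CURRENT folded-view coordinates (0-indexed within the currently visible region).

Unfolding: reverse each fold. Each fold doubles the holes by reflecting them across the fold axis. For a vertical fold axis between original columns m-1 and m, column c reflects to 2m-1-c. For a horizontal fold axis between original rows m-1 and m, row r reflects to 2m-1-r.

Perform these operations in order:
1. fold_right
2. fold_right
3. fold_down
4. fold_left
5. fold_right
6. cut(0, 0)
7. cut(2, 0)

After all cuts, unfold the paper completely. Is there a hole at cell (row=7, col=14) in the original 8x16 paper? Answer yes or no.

Answer: no

Derivation:
Op 1 fold_right: fold axis v@8; visible region now rows[0,8) x cols[8,16) = 8x8
Op 2 fold_right: fold axis v@12; visible region now rows[0,8) x cols[12,16) = 8x4
Op 3 fold_down: fold axis h@4; visible region now rows[4,8) x cols[12,16) = 4x4
Op 4 fold_left: fold axis v@14; visible region now rows[4,8) x cols[12,14) = 4x2
Op 5 fold_right: fold axis v@13; visible region now rows[4,8) x cols[13,14) = 4x1
Op 6 cut(0, 0): punch at orig (4,13); cuts so far [(4, 13)]; region rows[4,8) x cols[13,14) = 4x1
Op 7 cut(2, 0): punch at orig (6,13); cuts so far [(4, 13), (6, 13)]; region rows[4,8) x cols[13,14) = 4x1
Unfold 1 (reflect across v@13): 4 holes -> [(4, 12), (4, 13), (6, 12), (6, 13)]
Unfold 2 (reflect across v@14): 8 holes -> [(4, 12), (4, 13), (4, 14), (4, 15), (6, 12), (6, 13), (6, 14), (6, 15)]
Unfold 3 (reflect across h@4): 16 holes -> [(1, 12), (1, 13), (1, 14), (1, 15), (3, 12), (3, 13), (3, 14), (3, 15), (4, 12), (4, 13), (4, 14), (4, 15), (6, 12), (6, 13), (6, 14), (6, 15)]
Unfold 4 (reflect across v@12): 32 holes -> [(1, 8), (1, 9), (1, 10), (1, 11), (1, 12), (1, 13), (1, 14), (1, 15), (3, 8), (3, 9), (3, 10), (3, 11), (3, 12), (3, 13), (3, 14), (3, 15), (4, 8), (4, 9), (4, 10), (4, 11), (4, 12), (4, 13), (4, 14), (4, 15), (6, 8), (6, 9), (6, 10), (6, 11), (6, 12), (6, 13), (6, 14), (6, 15)]
Unfold 5 (reflect across v@8): 64 holes -> [(1, 0), (1, 1), (1, 2), (1, 3), (1, 4), (1, 5), (1, 6), (1, 7), (1, 8), (1, 9), (1, 10), (1, 11), (1, 12), (1, 13), (1, 14), (1, 15), (3, 0), (3, 1), (3, 2), (3, 3), (3, 4), (3, 5), (3, 6), (3, 7), (3, 8), (3, 9), (3, 10), (3, 11), (3, 12), (3, 13), (3, 14), (3, 15), (4, 0), (4, 1), (4, 2), (4, 3), (4, 4), (4, 5), (4, 6), (4, 7), (4, 8), (4, 9), (4, 10), (4, 11), (4, 12), (4, 13), (4, 14), (4, 15), (6, 0), (6, 1), (6, 2), (6, 3), (6, 4), (6, 5), (6, 6), (6, 7), (6, 8), (6, 9), (6, 10), (6, 11), (6, 12), (6, 13), (6, 14), (6, 15)]
Holes: [(1, 0), (1, 1), (1, 2), (1, 3), (1, 4), (1, 5), (1, 6), (1, 7), (1, 8), (1, 9), (1, 10), (1, 11), (1, 12), (1, 13), (1, 14), (1, 15), (3, 0), (3, 1), (3, 2), (3, 3), (3, 4), (3, 5), (3, 6), (3, 7), (3, 8), (3, 9), (3, 10), (3, 11), (3, 12), (3, 13), (3, 14), (3, 15), (4, 0), (4, 1), (4, 2), (4, 3), (4, 4), (4, 5), (4, 6), (4, 7), (4, 8), (4, 9), (4, 10), (4, 11), (4, 12), (4, 13), (4, 14), (4, 15), (6, 0), (6, 1), (6, 2), (6, 3), (6, 4), (6, 5), (6, 6), (6, 7), (6, 8), (6, 9), (6, 10), (6, 11), (6, 12), (6, 13), (6, 14), (6, 15)]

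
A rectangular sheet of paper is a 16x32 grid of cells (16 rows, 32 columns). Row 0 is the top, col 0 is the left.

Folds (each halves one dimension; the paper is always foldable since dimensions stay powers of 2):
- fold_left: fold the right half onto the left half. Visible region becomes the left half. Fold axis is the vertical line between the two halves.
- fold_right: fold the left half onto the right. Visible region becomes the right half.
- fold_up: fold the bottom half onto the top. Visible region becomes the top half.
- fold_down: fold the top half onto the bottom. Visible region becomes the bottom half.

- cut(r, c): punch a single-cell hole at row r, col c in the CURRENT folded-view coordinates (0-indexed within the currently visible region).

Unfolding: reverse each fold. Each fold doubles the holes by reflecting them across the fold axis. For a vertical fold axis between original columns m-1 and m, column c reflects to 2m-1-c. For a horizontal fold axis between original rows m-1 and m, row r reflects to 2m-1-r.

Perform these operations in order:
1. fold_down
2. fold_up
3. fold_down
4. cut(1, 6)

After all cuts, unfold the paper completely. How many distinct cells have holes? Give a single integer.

Answer: 8

Derivation:
Op 1 fold_down: fold axis h@8; visible region now rows[8,16) x cols[0,32) = 8x32
Op 2 fold_up: fold axis h@12; visible region now rows[8,12) x cols[0,32) = 4x32
Op 3 fold_down: fold axis h@10; visible region now rows[10,12) x cols[0,32) = 2x32
Op 4 cut(1, 6): punch at orig (11,6); cuts so far [(11, 6)]; region rows[10,12) x cols[0,32) = 2x32
Unfold 1 (reflect across h@10): 2 holes -> [(8, 6), (11, 6)]
Unfold 2 (reflect across h@12): 4 holes -> [(8, 6), (11, 6), (12, 6), (15, 6)]
Unfold 3 (reflect across h@8): 8 holes -> [(0, 6), (3, 6), (4, 6), (7, 6), (8, 6), (11, 6), (12, 6), (15, 6)]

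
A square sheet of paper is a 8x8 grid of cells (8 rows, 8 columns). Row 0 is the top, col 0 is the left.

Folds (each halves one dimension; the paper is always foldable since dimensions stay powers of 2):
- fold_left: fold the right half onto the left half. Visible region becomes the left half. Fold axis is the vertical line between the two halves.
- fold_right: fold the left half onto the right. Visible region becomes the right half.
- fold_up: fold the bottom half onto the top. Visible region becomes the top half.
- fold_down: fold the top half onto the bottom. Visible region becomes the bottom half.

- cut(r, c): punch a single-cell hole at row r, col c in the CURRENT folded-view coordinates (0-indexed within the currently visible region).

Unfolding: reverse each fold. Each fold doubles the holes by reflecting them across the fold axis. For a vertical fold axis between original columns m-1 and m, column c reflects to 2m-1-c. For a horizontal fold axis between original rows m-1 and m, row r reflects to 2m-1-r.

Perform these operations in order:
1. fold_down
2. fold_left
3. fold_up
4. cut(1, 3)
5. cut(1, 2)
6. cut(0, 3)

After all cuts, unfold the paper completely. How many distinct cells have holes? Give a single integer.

Answer: 24

Derivation:
Op 1 fold_down: fold axis h@4; visible region now rows[4,8) x cols[0,8) = 4x8
Op 2 fold_left: fold axis v@4; visible region now rows[4,8) x cols[0,4) = 4x4
Op 3 fold_up: fold axis h@6; visible region now rows[4,6) x cols[0,4) = 2x4
Op 4 cut(1, 3): punch at orig (5,3); cuts so far [(5, 3)]; region rows[4,6) x cols[0,4) = 2x4
Op 5 cut(1, 2): punch at orig (5,2); cuts so far [(5, 2), (5, 3)]; region rows[4,6) x cols[0,4) = 2x4
Op 6 cut(0, 3): punch at orig (4,3); cuts so far [(4, 3), (5, 2), (5, 3)]; region rows[4,6) x cols[0,4) = 2x4
Unfold 1 (reflect across h@6): 6 holes -> [(4, 3), (5, 2), (5, 3), (6, 2), (6, 3), (7, 3)]
Unfold 2 (reflect across v@4): 12 holes -> [(4, 3), (4, 4), (5, 2), (5, 3), (5, 4), (5, 5), (6, 2), (6, 3), (6, 4), (6, 5), (7, 3), (7, 4)]
Unfold 3 (reflect across h@4): 24 holes -> [(0, 3), (0, 4), (1, 2), (1, 3), (1, 4), (1, 5), (2, 2), (2, 3), (2, 4), (2, 5), (3, 3), (3, 4), (4, 3), (4, 4), (5, 2), (5, 3), (5, 4), (5, 5), (6, 2), (6, 3), (6, 4), (6, 5), (7, 3), (7, 4)]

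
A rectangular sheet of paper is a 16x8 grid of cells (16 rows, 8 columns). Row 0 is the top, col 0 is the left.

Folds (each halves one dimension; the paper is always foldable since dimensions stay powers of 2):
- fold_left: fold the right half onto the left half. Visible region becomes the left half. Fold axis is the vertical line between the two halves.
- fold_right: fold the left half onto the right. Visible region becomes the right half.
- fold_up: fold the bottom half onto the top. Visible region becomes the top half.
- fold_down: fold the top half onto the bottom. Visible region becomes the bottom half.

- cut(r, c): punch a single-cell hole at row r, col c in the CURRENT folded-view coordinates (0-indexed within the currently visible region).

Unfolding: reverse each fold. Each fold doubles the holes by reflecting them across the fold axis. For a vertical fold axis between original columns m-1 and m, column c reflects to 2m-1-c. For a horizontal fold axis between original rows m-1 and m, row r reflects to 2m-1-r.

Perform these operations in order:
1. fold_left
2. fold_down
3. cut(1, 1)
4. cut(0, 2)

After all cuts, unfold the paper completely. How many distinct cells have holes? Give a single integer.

Op 1 fold_left: fold axis v@4; visible region now rows[0,16) x cols[0,4) = 16x4
Op 2 fold_down: fold axis h@8; visible region now rows[8,16) x cols[0,4) = 8x4
Op 3 cut(1, 1): punch at orig (9,1); cuts so far [(9, 1)]; region rows[8,16) x cols[0,4) = 8x4
Op 4 cut(0, 2): punch at orig (8,2); cuts so far [(8, 2), (9, 1)]; region rows[8,16) x cols[0,4) = 8x4
Unfold 1 (reflect across h@8): 4 holes -> [(6, 1), (7, 2), (8, 2), (9, 1)]
Unfold 2 (reflect across v@4): 8 holes -> [(6, 1), (6, 6), (7, 2), (7, 5), (8, 2), (8, 5), (9, 1), (9, 6)]

Answer: 8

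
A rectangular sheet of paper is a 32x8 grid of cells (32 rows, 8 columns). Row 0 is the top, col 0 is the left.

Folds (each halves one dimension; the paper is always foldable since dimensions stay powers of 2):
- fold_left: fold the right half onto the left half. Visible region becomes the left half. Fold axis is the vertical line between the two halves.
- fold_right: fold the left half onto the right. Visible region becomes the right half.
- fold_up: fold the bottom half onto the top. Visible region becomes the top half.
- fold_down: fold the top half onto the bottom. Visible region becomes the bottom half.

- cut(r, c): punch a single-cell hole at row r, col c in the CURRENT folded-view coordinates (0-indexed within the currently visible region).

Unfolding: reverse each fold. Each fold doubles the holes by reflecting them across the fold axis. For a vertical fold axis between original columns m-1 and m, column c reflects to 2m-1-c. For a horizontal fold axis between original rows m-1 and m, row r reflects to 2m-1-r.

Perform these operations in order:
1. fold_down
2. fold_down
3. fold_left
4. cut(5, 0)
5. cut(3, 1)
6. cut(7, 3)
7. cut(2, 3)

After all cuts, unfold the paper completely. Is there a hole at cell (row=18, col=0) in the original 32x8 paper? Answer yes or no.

Op 1 fold_down: fold axis h@16; visible region now rows[16,32) x cols[0,8) = 16x8
Op 2 fold_down: fold axis h@24; visible region now rows[24,32) x cols[0,8) = 8x8
Op 3 fold_left: fold axis v@4; visible region now rows[24,32) x cols[0,4) = 8x4
Op 4 cut(5, 0): punch at orig (29,0); cuts so far [(29, 0)]; region rows[24,32) x cols[0,4) = 8x4
Op 5 cut(3, 1): punch at orig (27,1); cuts so far [(27, 1), (29, 0)]; region rows[24,32) x cols[0,4) = 8x4
Op 6 cut(7, 3): punch at orig (31,3); cuts so far [(27, 1), (29, 0), (31, 3)]; region rows[24,32) x cols[0,4) = 8x4
Op 7 cut(2, 3): punch at orig (26,3); cuts so far [(26, 3), (27, 1), (29, 0), (31, 3)]; region rows[24,32) x cols[0,4) = 8x4
Unfold 1 (reflect across v@4): 8 holes -> [(26, 3), (26, 4), (27, 1), (27, 6), (29, 0), (29, 7), (31, 3), (31, 4)]
Unfold 2 (reflect across h@24): 16 holes -> [(16, 3), (16, 4), (18, 0), (18, 7), (20, 1), (20, 6), (21, 3), (21, 4), (26, 3), (26, 4), (27, 1), (27, 6), (29, 0), (29, 7), (31, 3), (31, 4)]
Unfold 3 (reflect across h@16): 32 holes -> [(0, 3), (0, 4), (2, 0), (2, 7), (4, 1), (4, 6), (5, 3), (5, 4), (10, 3), (10, 4), (11, 1), (11, 6), (13, 0), (13, 7), (15, 3), (15, 4), (16, 3), (16, 4), (18, 0), (18, 7), (20, 1), (20, 6), (21, 3), (21, 4), (26, 3), (26, 4), (27, 1), (27, 6), (29, 0), (29, 7), (31, 3), (31, 4)]
Holes: [(0, 3), (0, 4), (2, 0), (2, 7), (4, 1), (4, 6), (5, 3), (5, 4), (10, 3), (10, 4), (11, 1), (11, 6), (13, 0), (13, 7), (15, 3), (15, 4), (16, 3), (16, 4), (18, 0), (18, 7), (20, 1), (20, 6), (21, 3), (21, 4), (26, 3), (26, 4), (27, 1), (27, 6), (29, 0), (29, 7), (31, 3), (31, 4)]

Answer: yes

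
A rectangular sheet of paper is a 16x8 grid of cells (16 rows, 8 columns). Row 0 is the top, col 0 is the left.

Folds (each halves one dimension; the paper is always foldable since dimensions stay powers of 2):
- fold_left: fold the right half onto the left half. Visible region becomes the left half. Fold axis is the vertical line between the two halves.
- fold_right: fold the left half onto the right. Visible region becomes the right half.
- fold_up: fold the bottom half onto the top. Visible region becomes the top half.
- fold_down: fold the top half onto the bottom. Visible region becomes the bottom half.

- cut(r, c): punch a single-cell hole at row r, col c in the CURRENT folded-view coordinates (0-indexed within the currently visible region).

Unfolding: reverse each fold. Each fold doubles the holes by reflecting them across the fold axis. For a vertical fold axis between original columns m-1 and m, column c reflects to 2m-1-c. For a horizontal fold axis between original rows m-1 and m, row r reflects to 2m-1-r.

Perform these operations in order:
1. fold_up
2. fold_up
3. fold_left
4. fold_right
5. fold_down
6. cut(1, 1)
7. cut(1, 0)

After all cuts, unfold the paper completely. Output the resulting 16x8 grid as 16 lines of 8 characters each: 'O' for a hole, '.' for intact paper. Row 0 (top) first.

Answer: OOOOOOOO
........
........
OOOOOOOO
OOOOOOOO
........
........
OOOOOOOO
OOOOOOOO
........
........
OOOOOOOO
OOOOOOOO
........
........
OOOOOOOO

Derivation:
Op 1 fold_up: fold axis h@8; visible region now rows[0,8) x cols[0,8) = 8x8
Op 2 fold_up: fold axis h@4; visible region now rows[0,4) x cols[0,8) = 4x8
Op 3 fold_left: fold axis v@4; visible region now rows[0,4) x cols[0,4) = 4x4
Op 4 fold_right: fold axis v@2; visible region now rows[0,4) x cols[2,4) = 4x2
Op 5 fold_down: fold axis h@2; visible region now rows[2,4) x cols[2,4) = 2x2
Op 6 cut(1, 1): punch at orig (3,3); cuts so far [(3, 3)]; region rows[2,4) x cols[2,4) = 2x2
Op 7 cut(1, 0): punch at orig (3,2); cuts so far [(3, 2), (3, 3)]; region rows[2,4) x cols[2,4) = 2x2
Unfold 1 (reflect across h@2): 4 holes -> [(0, 2), (0, 3), (3, 2), (3, 3)]
Unfold 2 (reflect across v@2): 8 holes -> [(0, 0), (0, 1), (0, 2), (0, 3), (3, 0), (3, 1), (3, 2), (3, 3)]
Unfold 3 (reflect across v@4): 16 holes -> [(0, 0), (0, 1), (0, 2), (0, 3), (0, 4), (0, 5), (0, 6), (0, 7), (3, 0), (3, 1), (3, 2), (3, 3), (3, 4), (3, 5), (3, 6), (3, 7)]
Unfold 4 (reflect across h@4): 32 holes -> [(0, 0), (0, 1), (0, 2), (0, 3), (0, 4), (0, 5), (0, 6), (0, 7), (3, 0), (3, 1), (3, 2), (3, 3), (3, 4), (3, 5), (3, 6), (3, 7), (4, 0), (4, 1), (4, 2), (4, 3), (4, 4), (4, 5), (4, 6), (4, 7), (7, 0), (7, 1), (7, 2), (7, 3), (7, 4), (7, 5), (7, 6), (7, 7)]
Unfold 5 (reflect across h@8): 64 holes -> [(0, 0), (0, 1), (0, 2), (0, 3), (0, 4), (0, 5), (0, 6), (0, 7), (3, 0), (3, 1), (3, 2), (3, 3), (3, 4), (3, 5), (3, 6), (3, 7), (4, 0), (4, 1), (4, 2), (4, 3), (4, 4), (4, 5), (4, 6), (4, 7), (7, 0), (7, 1), (7, 2), (7, 3), (7, 4), (7, 5), (7, 6), (7, 7), (8, 0), (8, 1), (8, 2), (8, 3), (8, 4), (8, 5), (8, 6), (8, 7), (11, 0), (11, 1), (11, 2), (11, 3), (11, 4), (11, 5), (11, 6), (11, 7), (12, 0), (12, 1), (12, 2), (12, 3), (12, 4), (12, 5), (12, 6), (12, 7), (15, 0), (15, 1), (15, 2), (15, 3), (15, 4), (15, 5), (15, 6), (15, 7)]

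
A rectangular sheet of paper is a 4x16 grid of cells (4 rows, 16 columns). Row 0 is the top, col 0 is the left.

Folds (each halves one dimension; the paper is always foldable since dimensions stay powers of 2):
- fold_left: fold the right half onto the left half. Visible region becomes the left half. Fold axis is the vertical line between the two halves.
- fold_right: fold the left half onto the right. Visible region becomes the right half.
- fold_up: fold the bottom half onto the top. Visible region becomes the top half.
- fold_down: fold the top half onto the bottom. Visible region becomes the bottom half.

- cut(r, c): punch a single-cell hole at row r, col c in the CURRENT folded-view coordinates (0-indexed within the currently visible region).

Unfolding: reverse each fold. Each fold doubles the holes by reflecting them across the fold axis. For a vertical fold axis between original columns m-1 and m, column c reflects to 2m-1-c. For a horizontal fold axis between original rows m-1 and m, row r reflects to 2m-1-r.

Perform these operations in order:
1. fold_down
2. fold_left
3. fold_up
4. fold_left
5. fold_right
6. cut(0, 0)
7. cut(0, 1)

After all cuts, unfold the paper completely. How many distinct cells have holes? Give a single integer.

Op 1 fold_down: fold axis h@2; visible region now rows[2,4) x cols[0,16) = 2x16
Op 2 fold_left: fold axis v@8; visible region now rows[2,4) x cols[0,8) = 2x8
Op 3 fold_up: fold axis h@3; visible region now rows[2,3) x cols[0,8) = 1x8
Op 4 fold_left: fold axis v@4; visible region now rows[2,3) x cols[0,4) = 1x4
Op 5 fold_right: fold axis v@2; visible region now rows[2,3) x cols[2,4) = 1x2
Op 6 cut(0, 0): punch at orig (2,2); cuts so far [(2, 2)]; region rows[2,3) x cols[2,4) = 1x2
Op 7 cut(0, 1): punch at orig (2,3); cuts so far [(2, 2), (2, 3)]; region rows[2,3) x cols[2,4) = 1x2
Unfold 1 (reflect across v@2): 4 holes -> [(2, 0), (2, 1), (2, 2), (2, 3)]
Unfold 2 (reflect across v@4): 8 holes -> [(2, 0), (2, 1), (2, 2), (2, 3), (2, 4), (2, 5), (2, 6), (2, 7)]
Unfold 3 (reflect across h@3): 16 holes -> [(2, 0), (2, 1), (2, 2), (2, 3), (2, 4), (2, 5), (2, 6), (2, 7), (3, 0), (3, 1), (3, 2), (3, 3), (3, 4), (3, 5), (3, 6), (3, 7)]
Unfold 4 (reflect across v@8): 32 holes -> [(2, 0), (2, 1), (2, 2), (2, 3), (2, 4), (2, 5), (2, 6), (2, 7), (2, 8), (2, 9), (2, 10), (2, 11), (2, 12), (2, 13), (2, 14), (2, 15), (3, 0), (3, 1), (3, 2), (3, 3), (3, 4), (3, 5), (3, 6), (3, 7), (3, 8), (3, 9), (3, 10), (3, 11), (3, 12), (3, 13), (3, 14), (3, 15)]
Unfold 5 (reflect across h@2): 64 holes -> [(0, 0), (0, 1), (0, 2), (0, 3), (0, 4), (0, 5), (0, 6), (0, 7), (0, 8), (0, 9), (0, 10), (0, 11), (0, 12), (0, 13), (0, 14), (0, 15), (1, 0), (1, 1), (1, 2), (1, 3), (1, 4), (1, 5), (1, 6), (1, 7), (1, 8), (1, 9), (1, 10), (1, 11), (1, 12), (1, 13), (1, 14), (1, 15), (2, 0), (2, 1), (2, 2), (2, 3), (2, 4), (2, 5), (2, 6), (2, 7), (2, 8), (2, 9), (2, 10), (2, 11), (2, 12), (2, 13), (2, 14), (2, 15), (3, 0), (3, 1), (3, 2), (3, 3), (3, 4), (3, 5), (3, 6), (3, 7), (3, 8), (3, 9), (3, 10), (3, 11), (3, 12), (3, 13), (3, 14), (3, 15)]

Answer: 64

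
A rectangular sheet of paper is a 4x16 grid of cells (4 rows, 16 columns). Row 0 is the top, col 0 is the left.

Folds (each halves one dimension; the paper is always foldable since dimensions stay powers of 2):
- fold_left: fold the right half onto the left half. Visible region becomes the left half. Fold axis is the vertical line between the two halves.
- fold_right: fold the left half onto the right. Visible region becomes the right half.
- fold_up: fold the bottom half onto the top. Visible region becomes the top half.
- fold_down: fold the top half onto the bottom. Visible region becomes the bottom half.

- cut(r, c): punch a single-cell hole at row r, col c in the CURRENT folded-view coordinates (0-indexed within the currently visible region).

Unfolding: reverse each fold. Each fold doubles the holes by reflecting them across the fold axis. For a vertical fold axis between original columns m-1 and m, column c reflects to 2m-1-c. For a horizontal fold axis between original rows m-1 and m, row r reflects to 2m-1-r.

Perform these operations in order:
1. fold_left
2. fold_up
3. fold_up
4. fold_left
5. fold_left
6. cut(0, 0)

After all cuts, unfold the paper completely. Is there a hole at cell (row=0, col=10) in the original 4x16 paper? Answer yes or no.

Answer: no

Derivation:
Op 1 fold_left: fold axis v@8; visible region now rows[0,4) x cols[0,8) = 4x8
Op 2 fold_up: fold axis h@2; visible region now rows[0,2) x cols[0,8) = 2x8
Op 3 fold_up: fold axis h@1; visible region now rows[0,1) x cols[0,8) = 1x8
Op 4 fold_left: fold axis v@4; visible region now rows[0,1) x cols[0,4) = 1x4
Op 5 fold_left: fold axis v@2; visible region now rows[0,1) x cols[0,2) = 1x2
Op 6 cut(0, 0): punch at orig (0,0); cuts so far [(0, 0)]; region rows[0,1) x cols[0,2) = 1x2
Unfold 1 (reflect across v@2): 2 holes -> [(0, 0), (0, 3)]
Unfold 2 (reflect across v@4): 4 holes -> [(0, 0), (0, 3), (0, 4), (0, 7)]
Unfold 3 (reflect across h@1): 8 holes -> [(0, 0), (0, 3), (0, 4), (0, 7), (1, 0), (1, 3), (1, 4), (1, 7)]
Unfold 4 (reflect across h@2): 16 holes -> [(0, 0), (0, 3), (0, 4), (0, 7), (1, 0), (1, 3), (1, 4), (1, 7), (2, 0), (2, 3), (2, 4), (2, 7), (3, 0), (3, 3), (3, 4), (3, 7)]
Unfold 5 (reflect across v@8): 32 holes -> [(0, 0), (0, 3), (0, 4), (0, 7), (0, 8), (0, 11), (0, 12), (0, 15), (1, 0), (1, 3), (1, 4), (1, 7), (1, 8), (1, 11), (1, 12), (1, 15), (2, 0), (2, 3), (2, 4), (2, 7), (2, 8), (2, 11), (2, 12), (2, 15), (3, 0), (3, 3), (3, 4), (3, 7), (3, 8), (3, 11), (3, 12), (3, 15)]
Holes: [(0, 0), (0, 3), (0, 4), (0, 7), (0, 8), (0, 11), (0, 12), (0, 15), (1, 0), (1, 3), (1, 4), (1, 7), (1, 8), (1, 11), (1, 12), (1, 15), (2, 0), (2, 3), (2, 4), (2, 7), (2, 8), (2, 11), (2, 12), (2, 15), (3, 0), (3, 3), (3, 4), (3, 7), (3, 8), (3, 11), (3, 12), (3, 15)]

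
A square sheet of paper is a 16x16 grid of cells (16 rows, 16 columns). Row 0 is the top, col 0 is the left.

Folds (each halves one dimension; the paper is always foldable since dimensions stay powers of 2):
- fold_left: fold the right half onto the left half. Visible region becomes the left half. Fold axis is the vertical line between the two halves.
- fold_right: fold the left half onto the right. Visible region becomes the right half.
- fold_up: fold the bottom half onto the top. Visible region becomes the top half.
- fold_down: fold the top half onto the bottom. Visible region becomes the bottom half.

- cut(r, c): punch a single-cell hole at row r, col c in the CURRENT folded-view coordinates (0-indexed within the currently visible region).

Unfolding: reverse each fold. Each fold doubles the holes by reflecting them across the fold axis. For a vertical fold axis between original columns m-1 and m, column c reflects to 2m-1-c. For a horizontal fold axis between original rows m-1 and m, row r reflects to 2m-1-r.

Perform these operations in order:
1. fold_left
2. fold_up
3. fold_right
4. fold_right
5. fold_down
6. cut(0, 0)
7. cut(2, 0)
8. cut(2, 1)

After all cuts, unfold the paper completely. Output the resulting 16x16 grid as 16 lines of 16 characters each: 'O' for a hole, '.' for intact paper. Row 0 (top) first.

Op 1 fold_left: fold axis v@8; visible region now rows[0,16) x cols[0,8) = 16x8
Op 2 fold_up: fold axis h@8; visible region now rows[0,8) x cols[0,8) = 8x8
Op 3 fold_right: fold axis v@4; visible region now rows[0,8) x cols[4,8) = 8x4
Op 4 fold_right: fold axis v@6; visible region now rows[0,8) x cols[6,8) = 8x2
Op 5 fold_down: fold axis h@4; visible region now rows[4,8) x cols[6,8) = 4x2
Op 6 cut(0, 0): punch at orig (4,6); cuts so far [(4, 6)]; region rows[4,8) x cols[6,8) = 4x2
Op 7 cut(2, 0): punch at orig (6,6); cuts so far [(4, 6), (6, 6)]; region rows[4,8) x cols[6,8) = 4x2
Op 8 cut(2, 1): punch at orig (6,7); cuts so far [(4, 6), (6, 6), (6, 7)]; region rows[4,8) x cols[6,8) = 4x2
Unfold 1 (reflect across h@4): 6 holes -> [(1, 6), (1, 7), (3, 6), (4, 6), (6, 6), (6, 7)]
Unfold 2 (reflect across v@6): 12 holes -> [(1, 4), (1, 5), (1, 6), (1, 7), (3, 5), (3, 6), (4, 5), (4, 6), (6, 4), (6, 5), (6, 6), (6, 7)]
Unfold 3 (reflect across v@4): 24 holes -> [(1, 0), (1, 1), (1, 2), (1, 3), (1, 4), (1, 5), (1, 6), (1, 7), (3, 1), (3, 2), (3, 5), (3, 6), (4, 1), (4, 2), (4, 5), (4, 6), (6, 0), (6, 1), (6, 2), (6, 3), (6, 4), (6, 5), (6, 6), (6, 7)]
Unfold 4 (reflect across h@8): 48 holes -> [(1, 0), (1, 1), (1, 2), (1, 3), (1, 4), (1, 5), (1, 6), (1, 7), (3, 1), (3, 2), (3, 5), (3, 6), (4, 1), (4, 2), (4, 5), (4, 6), (6, 0), (6, 1), (6, 2), (6, 3), (6, 4), (6, 5), (6, 6), (6, 7), (9, 0), (9, 1), (9, 2), (9, 3), (9, 4), (9, 5), (9, 6), (9, 7), (11, 1), (11, 2), (11, 5), (11, 6), (12, 1), (12, 2), (12, 5), (12, 6), (14, 0), (14, 1), (14, 2), (14, 3), (14, 4), (14, 5), (14, 6), (14, 7)]
Unfold 5 (reflect across v@8): 96 holes -> [(1, 0), (1, 1), (1, 2), (1, 3), (1, 4), (1, 5), (1, 6), (1, 7), (1, 8), (1, 9), (1, 10), (1, 11), (1, 12), (1, 13), (1, 14), (1, 15), (3, 1), (3, 2), (3, 5), (3, 6), (3, 9), (3, 10), (3, 13), (3, 14), (4, 1), (4, 2), (4, 5), (4, 6), (4, 9), (4, 10), (4, 13), (4, 14), (6, 0), (6, 1), (6, 2), (6, 3), (6, 4), (6, 5), (6, 6), (6, 7), (6, 8), (6, 9), (6, 10), (6, 11), (6, 12), (6, 13), (6, 14), (6, 15), (9, 0), (9, 1), (9, 2), (9, 3), (9, 4), (9, 5), (9, 6), (9, 7), (9, 8), (9, 9), (9, 10), (9, 11), (9, 12), (9, 13), (9, 14), (9, 15), (11, 1), (11, 2), (11, 5), (11, 6), (11, 9), (11, 10), (11, 13), (11, 14), (12, 1), (12, 2), (12, 5), (12, 6), (12, 9), (12, 10), (12, 13), (12, 14), (14, 0), (14, 1), (14, 2), (14, 3), (14, 4), (14, 5), (14, 6), (14, 7), (14, 8), (14, 9), (14, 10), (14, 11), (14, 12), (14, 13), (14, 14), (14, 15)]

Answer: ................
OOOOOOOOOOOOOOOO
................
.OO..OO..OO..OO.
.OO..OO..OO..OO.
................
OOOOOOOOOOOOOOOO
................
................
OOOOOOOOOOOOOOOO
................
.OO..OO..OO..OO.
.OO..OO..OO..OO.
................
OOOOOOOOOOOOOOOO
................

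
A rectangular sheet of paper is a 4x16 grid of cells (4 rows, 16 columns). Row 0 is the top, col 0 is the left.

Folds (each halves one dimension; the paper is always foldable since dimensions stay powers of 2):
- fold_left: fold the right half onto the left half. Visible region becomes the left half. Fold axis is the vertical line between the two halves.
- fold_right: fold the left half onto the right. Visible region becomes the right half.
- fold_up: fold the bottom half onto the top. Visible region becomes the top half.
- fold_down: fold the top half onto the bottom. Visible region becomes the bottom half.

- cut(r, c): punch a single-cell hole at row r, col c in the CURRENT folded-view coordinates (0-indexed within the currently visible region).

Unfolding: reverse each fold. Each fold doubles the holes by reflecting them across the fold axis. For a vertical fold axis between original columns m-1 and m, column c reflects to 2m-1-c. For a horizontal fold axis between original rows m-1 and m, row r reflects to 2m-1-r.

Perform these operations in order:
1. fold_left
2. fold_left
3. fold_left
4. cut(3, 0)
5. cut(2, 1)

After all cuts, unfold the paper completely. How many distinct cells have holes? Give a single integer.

Answer: 16

Derivation:
Op 1 fold_left: fold axis v@8; visible region now rows[0,4) x cols[0,8) = 4x8
Op 2 fold_left: fold axis v@4; visible region now rows[0,4) x cols[0,4) = 4x4
Op 3 fold_left: fold axis v@2; visible region now rows[0,4) x cols[0,2) = 4x2
Op 4 cut(3, 0): punch at orig (3,0); cuts so far [(3, 0)]; region rows[0,4) x cols[0,2) = 4x2
Op 5 cut(2, 1): punch at orig (2,1); cuts so far [(2, 1), (3, 0)]; region rows[0,4) x cols[0,2) = 4x2
Unfold 1 (reflect across v@2): 4 holes -> [(2, 1), (2, 2), (3, 0), (3, 3)]
Unfold 2 (reflect across v@4): 8 holes -> [(2, 1), (2, 2), (2, 5), (2, 6), (3, 0), (3, 3), (3, 4), (3, 7)]
Unfold 3 (reflect across v@8): 16 holes -> [(2, 1), (2, 2), (2, 5), (2, 6), (2, 9), (2, 10), (2, 13), (2, 14), (3, 0), (3, 3), (3, 4), (3, 7), (3, 8), (3, 11), (3, 12), (3, 15)]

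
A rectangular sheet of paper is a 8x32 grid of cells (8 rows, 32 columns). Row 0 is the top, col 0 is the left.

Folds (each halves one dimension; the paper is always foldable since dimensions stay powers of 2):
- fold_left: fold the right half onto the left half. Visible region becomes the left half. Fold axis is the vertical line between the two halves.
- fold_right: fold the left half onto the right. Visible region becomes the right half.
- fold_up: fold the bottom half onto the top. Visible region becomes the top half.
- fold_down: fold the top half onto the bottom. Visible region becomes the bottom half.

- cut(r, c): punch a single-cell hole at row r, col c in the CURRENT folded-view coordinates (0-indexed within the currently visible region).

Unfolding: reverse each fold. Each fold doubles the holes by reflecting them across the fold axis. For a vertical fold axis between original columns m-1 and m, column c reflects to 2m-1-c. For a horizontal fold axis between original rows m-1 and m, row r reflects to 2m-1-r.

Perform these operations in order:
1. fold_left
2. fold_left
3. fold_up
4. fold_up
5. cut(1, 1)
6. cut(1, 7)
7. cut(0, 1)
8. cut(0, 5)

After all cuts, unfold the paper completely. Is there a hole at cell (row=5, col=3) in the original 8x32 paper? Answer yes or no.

Op 1 fold_left: fold axis v@16; visible region now rows[0,8) x cols[0,16) = 8x16
Op 2 fold_left: fold axis v@8; visible region now rows[0,8) x cols[0,8) = 8x8
Op 3 fold_up: fold axis h@4; visible region now rows[0,4) x cols[0,8) = 4x8
Op 4 fold_up: fold axis h@2; visible region now rows[0,2) x cols[0,8) = 2x8
Op 5 cut(1, 1): punch at orig (1,1); cuts so far [(1, 1)]; region rows[0,2) x cols[0,8) = 2x8
Op 6 cut(1, 7): punch at orig (1,7); cuts so far [(1, 1), (1, 7)]; region rows[0,2) x cols[0,8) = 2x8
Op 7 cut(0, 1): punch at orig (0,1); cuts so far [(0, 1), (1, 1), (1, 7)]; region rows[0,2) x cols[0,8) = 2x8
Op 8 cut(0, 5): punch at orig (0,5); cuts so far [(0, 1), (0, 5), (1, 1), (1, 7)]; region rows[0,2) x cols[0,8) = 2x8
Unfold 1 (reflect across h@2): 8 holes -> [(0, 1), (0, 5), (1, 1), (1, 7), (2, 1), (2, 7), (3, 1), (3, 5)]
Unfold 2 (reflect across h@4): 16 holes -> [(0, 1), (0, 5), (1, 1), (1, 7), (2, 1), (2, 7), (3, 1), (3, 5), (4, 1), (4, 5), (5, 1), (5, 7), (6, 1), (6, 7), (7, 1), (7, 5)]
Unfold 3 (reflect across v@8): 32 holes -> [(0, 1), (0, 5), (0, 10), (0, 14), (1, 1), (1, 7), (1, 8), (1, 14), (2, 1), (2, 7), (2, 8), (2, 14), (3, 1), (3, 5), (3, 10), (3, 14), (4, 1), (4, 5), (4, 10), (4, 14), (5, 1), (5, 7), (5, 8), (5, 14), (6, 1), (6, 7), (6, 8), (6, 14), (7, 1), (7, 5), (7, 10), (7, 14)]
Unfold 4 (reflect across v@16): 64 holes -> [(0, 1), (0, 5), (0, 10), (0, 14), (0, 17), (0, 21), (0, 26), (0, 30), (1, 1), (1, 7), (1, 8), (1, 14), (1, 17), (1, 23), (1, 24), (1, 30), (2, 1), (2, 7), (2, 8), (2, 14), (2, 17), (2, 23), (2, 24), (2, 30), (3, 1), (3, 5), (3, 10), (3, 14), (3, 17), (3, 21), (3, 26), (3, 30), (4, 1), (4, 5), (4, 10), (4, 14), (4, 17), (4, 21), (4, 26), (4, 30), (5, 1), (5, 7), (5, 8), (5, 14), (5, 17), (5, 23), (5, 24), (5, 30), (6, 1), (6, 7), (6, 8), (6, 14), (6, 17), (6, 23), (6, 24), (6, 30), (7, 1), (7, 5), (7, 10), (7, 14), (7, 17), (7, 21), (7, 26), (7, 30)]
Holes: [(0, 1), (0, 5), (0, 10), (0, 14), (0, 17), (0, 21), (0, 26), (0, 30), (1, 1), (1, 7), (1, 8), (1, 14), (1, 17), (1, 23), (1, 24), (1, 30), (2, 1), (2, 7), (2, 8), (2, 14), (2, 17), (2, 23), (2, 24), (2, 30), (3, 1), (3, 5), (3, 10), (3, 14), (3, 17), (3, 21), (3, 26), (3, 30), (4, 1), (4, 5), (4, 10), (4, 14), (4, 17), (4, 21), (4, 26), (4, 30), (5, 1), (5, 7), (5, 8), (5, 14), (5, 17), (5, 23), (5, 24), (5, 30), (6, 1), (6, 7), (6, 8), (6, 14), (6, 17), (6, 23), (6, 24), (6, 30), (7, 1), (7, 5), (7, 10), (7, 14), (7, 17), (7, 21), (7, 26), (7, 30)]

Answer: no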